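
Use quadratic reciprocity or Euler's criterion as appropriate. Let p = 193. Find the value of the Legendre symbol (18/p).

1

Pull out 2: since 193 ≡ 1 (mod 8), (2/193) = +1.
Reciprocity: 9 ≡ 1 and 193 ≡ 1 (mod 4), so (9/193) = +(193/9).
Reduce top mod 9: now compute (4/9).
Pull out 2^2: since 9 ≡ 1 (mod 8), (2/9) = +1, so (2/9)^2 = +1.
Reached (1/9) = 1. Collecting the sign flips along the way, the symbol is +1.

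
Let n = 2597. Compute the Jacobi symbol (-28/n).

First reduce: -28 ≡ 2569 (mod 2597).
Reciprocity: 2569 ≡ 1 and 2597 ≡ 1 (mod 4), so (2569/2597) = +(2597/2569).
Reduce top mod 2569: now compute (28/2569).
Pull out 2^2: since 2569 ≡ 1 (mod 8), (2/2569) = +1, so (2/2569)^2 = +1.
Reciprocity: 7 ≡ 3 and 2569 ≡ 1 (mod 4), so (7/2569) = +(2569/7).
Reduce top mod 7: now compute (0/7).
Top reduces to 0: gcd > 1, so the symbol is 0.

0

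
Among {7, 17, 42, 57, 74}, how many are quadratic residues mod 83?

(7/83) = +1 → QR.
(17/83) = +1 → QR.
(42/83) = -1 → non-residue.
(57/83) = -1 → non-residue.
(74/83) = -1 → non-residue.
Total quadratic residues among the 5: 2.

2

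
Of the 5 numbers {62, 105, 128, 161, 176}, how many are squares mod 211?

(62/211) = +1 → QR.
(105/211) = +1 → QR.
(128/211) = -1 → non-residue.
(161/211) = +1 → QR.
(176/211) = +1 → QR.
Total quadratic residues among the 5: 4.

4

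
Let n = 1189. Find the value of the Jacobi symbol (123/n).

0

Reciprocity: 123 ≡ 3 and 1189 ≡ 1 (mod 4), so (123/1189) = +(1189/123).
Reduce top mod 123: now compute (82/123).
Pull out 2: since 123 ≡ 3 (mod 8), (2/123) = -1.
Reciprocity: 41 ≡ 1 and 123 ≡ 3 (mod 4), so (41/123) = +(123/41).
Reduce top mod 41: now compute (0/41).
Top reduces to 0: gcd > 1, so the symbol is 0.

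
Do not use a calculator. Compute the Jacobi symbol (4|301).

Pull out 2^2: since 301 ≡ 5 (mod 8), (2/301) = -1, so (2/301)^2 = +1.
Reached (1/301) = 1. Collecting the sign flips along the way, the symbol is +1.

1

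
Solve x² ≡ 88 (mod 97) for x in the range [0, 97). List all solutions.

97 ≡ 1 (mod 4), so we find a root by search.
Trying successive values, 31² = 961 ≡ 88 (mod 97). The other root is 97 − 31 = 66.

31, 66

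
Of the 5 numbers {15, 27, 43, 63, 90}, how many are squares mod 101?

(15/101) = -1 → non-residue.
(27/101) = -1 → non-residue.
(43/101) = +1 → QR.
(63/101) = -1 → non-residue.
(90/101) = -1 → non-residue.
Total quadratic residues among the 5: 1.

1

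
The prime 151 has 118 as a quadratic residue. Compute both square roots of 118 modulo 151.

Since 151 ≡ 3 (mod 4), a square root of 118 is 118^((151+1)/4) = 118^38 mod 151.
Repeated squaring: 118^2≡32, 118^4≡118, 118^8≡32, 118^16≡118, 118^32≡32 (mod 151).
118^38 = 118^(32+4+2) ≡ 32 (mod 151).
Check: 32² = 1024 ≡ 118 (mod 151). The two roots are 32 and 119.

32, 119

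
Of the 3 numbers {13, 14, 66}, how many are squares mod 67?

(13/67) = -1 → non-residue.
(14/67) = +1 → QR.
(66/67) = -1 → non-residue.
Total quadratic residues among the 3: 1.

1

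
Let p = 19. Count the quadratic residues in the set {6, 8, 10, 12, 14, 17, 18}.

(6/19) = +1 → QR.
(8/19) = -1 → non-residue.
(10/19) = -1 → non-residue.
(12/19) = -1 → non-residue.
(14/19) = -1 → non-residue.
(17/19) = +1 → QR.
(18/19) = -1 → non-residue.
Total quadratic residues among the 7: 2.

2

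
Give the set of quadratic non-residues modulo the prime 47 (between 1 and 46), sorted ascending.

5, 10, 11, 13, 15, 19, 20, 22, 23, 26, 29, 30, 31, 33, 35, 38, 39, 40, 41, 43, 44, 45, 46

Square k = 1,…,23 (k and 47−k give the same square):
1²=1, 2²=4, 3²=9, 4²=16, 5²=25, 6²=36, 7²≡2, 8²≡17, 9²≡34, 10²≡6, 11²≡27, 12²≡3, 13²≡28, 14²≡8, 15²≡37, 16²≡21, 17²≡7, 18²≡42, 19²≡32, 20²≡24, 21²≡18, 22²≡14, 23²≡12 (mod 47).
The residues are {1, 2, 3, 4, 6, 7, 8, 9, 12, 14, 16, 17, 18, 21, 24, 25, 27, 28, 32, 34, 36, 37, 42}; the non-residues are the remaining 23 nonzero classes.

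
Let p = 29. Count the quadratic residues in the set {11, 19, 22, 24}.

(11/29) = -1 → non-residue.
(19/29) = -1 → non-residue.
(22/29) = +1 → QR.
(24/29) = +1 → QR.
Total quadratic residues among the 4: 2.

2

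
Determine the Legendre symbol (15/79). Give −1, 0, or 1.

-1

Reciprocity: 15 ≡ 3 and 79 ≡ 3 (mod 4), so (15/79) = −(79/15).
Reduce top mod 15: now compute (4/15).
Pull out 2^2: since 15 ≡ 7 (mod 8), (2/15) = +1, so (2/15)^2 = +1.
Reached (1/15) = 1. Collecting the sign flips along the way, the symbol is -1.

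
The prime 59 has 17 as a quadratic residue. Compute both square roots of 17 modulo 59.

Since 59 ≡ 3 (mod 4), a square root of 17 is 17^((59+1)/4) = 17^15 mod 59.
Repeated squaring: 17^2≡53, 17^4≡36, 17^8≡57 (mod 59).
17^15 = 17^(8+4+2+1) ≡ 28 (mod 59).
Check: 28² = 784 ≡ 17 (mod 59). The two roots are 28 and 31.

28, 31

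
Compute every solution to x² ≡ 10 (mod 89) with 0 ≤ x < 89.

30, 59

89 ≡ 1 (mod 4), so we find a root by search.
Trying successive values, 30² = 900 ≡ 10 (mod 89). The other root is 89 − 30 = 59.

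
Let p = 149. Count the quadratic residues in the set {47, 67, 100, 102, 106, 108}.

(47/149) = +1 → QR.
(67/149) = +1 → QR.
(100/149) = +1 → QR.
(102/149) = +1 → QR.
(106/149) = -1 → non-residue.
(108/149) = -1 → non-residue.
Total quadratic residues among the 6: 4.

4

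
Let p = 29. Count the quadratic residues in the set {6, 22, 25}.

3

(6/29) = +1 → QR.
(22/29) = +1 → QR.
(25/29) = +1 → QR.
Total quadratic residues among the 3: 3.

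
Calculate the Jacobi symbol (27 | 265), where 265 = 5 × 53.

Reciprocity: 27 ≡ 3 and 265 ≡ 1 (mod 4), so (27/265) = +(265/27).
Reduce top mod 27: now compute (22/27).
Pull out 2: since 27 ≡ 3 (mod 8), (2/27) = -1.
Reciprocity: 11 ≡ 3 and 27 ≡ 3 (mod 4), so (11/27) = −(27/11).
Reduce top mod 11: now compute (5/11).
Reciprocity: 5 ≡ 1 and 11 ≡ 3 (mod 4), so (5/11) = +(11/5).
Reduce top mod 5: now compute (1/5).
Reached (1/5) = 1. Collecting the sign flips along the way, the symbol is +1.

1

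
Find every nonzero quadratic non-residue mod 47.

Square k = 1,…,23 (k and 47−k give the same square):
1²=1, 2²=4, 3²=9, 4²=16, 5²=25, 6²=36, 7²≡2, 8²≡17, 9²≡34, 10²≡6, 11²≡27, 12²≡3, 13²≡28, 14²≡8, 15²≡37, 16²≡21, 17²≡7, 18²≡42, 19²≡32, 20²≡24, 21²≡18, 22²≡14, 23²≡12 (mod 47).
The residues are {1, 2, 3, 4, 6, 7, 8, 9, 12, 14, 16, 17, 18, 21, 24, 25, 27, 28, 32, 34, 36, 37, 42}; the non-residues are the remaining 23 nonzero classes.

5 10 11 13 15 19 20 22 23 26 29 30 31 33 35 38 39 40 41 43 44 45 46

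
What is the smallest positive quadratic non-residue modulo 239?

(2/239) = +1, so 2 is a residue.
(3/239) = +1, so 3 is a residue.
(4/239) = +1, so 4 is a residue.
(5/239) = +1, so 5 is a residue.
(6/239) = +1, so 6 is a residue.
(7/239) = −1, so 7 is the smallest positive non-residue mod 239.

7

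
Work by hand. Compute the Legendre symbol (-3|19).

First reduce: -3 ≡ 16 (mod 19).
Pull out 2^4: since 19 ≡ 3 (mod 8), (2/19) = -1, so (2/19)^4 = +1.
Reached (1/19) = 1. Collecting the sign flips along the way, the symbol is +1.

1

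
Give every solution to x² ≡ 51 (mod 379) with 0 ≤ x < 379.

Since 379 ≡ 3 (mod 4), a square root of 51 is 51^((379+1)/4) = 51^95 mod 379.
Repeated squaring: 51^2≡327, 51^4≡51, 51^8≡327, 51^16≡51, 51^32≡327, 51^64≡51 (mod 379).
51^95 = 51^(64+16+8+4+2+1) ≡ 327 (mod 379).
Check: 327² = 106929 ≡ 51 (mod 379). The two roots are 52 and 327.

52, 327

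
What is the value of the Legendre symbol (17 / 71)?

-1

Euler's criterion: (17/71) ≡ 17^35 (mod 71).
17^2 ≡ 5 (mod 71)
17^4 ≡ 25 (mod 71)
17^8 ≡ 57 (mod 71)
17^16 ≡ 54 (mod 71)
17^32 ≡ 5 (mod 71)
17^35 = 17^(32+2+1) ≡ 70 (mod 71).
Result is 70 ≡ −1, so (17/71) = −1.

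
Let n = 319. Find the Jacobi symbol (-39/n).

-1

First reduce: -39 ≡ 280 (mod 319).
Pull out 2^3: since 319 ≡ 7 (mod 8), (2/319) = +1, so (2/319)^3 = +1.
Reciprocity: 35 ≡ 3 and 319 ≡ 3 (mod 4), so (35/319) = −(319/35).
Reduce top mod 35: now compute (4/35).
Pull out 2^2: since 35 ≡ 3 (mod 8), (2/35) = -1, so (2/35)^2 = +1.
Reached (1/35) = 1. Collecting the sign flips along the way, the symbol is -1.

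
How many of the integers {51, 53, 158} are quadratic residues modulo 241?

(51/241) = -1 → non-residue.
(53/241) = +1 → QR.
(158/241) = +1 → QR.
Total quadratic residues among the 3: 2.

2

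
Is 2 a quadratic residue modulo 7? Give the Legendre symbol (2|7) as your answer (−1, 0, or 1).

Pull out 2: since 7 ≡ 7 (mod 8), (2/7) = +1.
Reached (1/7) = 1. Collecting the sign flips along the way, the symbol is +1.

1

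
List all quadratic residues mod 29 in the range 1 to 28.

Square k = 1,…,14 (k and 29−k give the same square):
1²=1, 2²=4, 3²=9, 4²=16, 5²=25, 6²≡7, 7²≡20, 8²≡6, 9²≡23, 10²≡13, 11²≡5, 12²≡28, 13²≡24, 14²≡22 (mod 29).
So the quadratic residues mod 29 are {1, 4, 5, 6, 7, 9, 13, 16, 20, 22, 23, 24, 25, 28}.

1 4 5 6 7 9 13 16 20 22 23 24 25 28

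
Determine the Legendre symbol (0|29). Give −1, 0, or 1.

0

Top reduces to 0: gcd > 1, so the symbol is 0.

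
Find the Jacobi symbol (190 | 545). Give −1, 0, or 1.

0

Pull out 2: since 545 ≡ 1 (mod 8), (2/545) = +1.
Reciprocity: 95 ≡ 3 and 545 ≡ 1 (mod 4), so (95/545) = +(545/95).
Reduce top mod 95: now compute (70/95).
Pull out 2: since 95 ≡ 7 (mod 8), (2/95) = +1.
Reciprocity: 35 ≡ 3 and 95 ≡ 3 (mod 4), so (35/95) = −(95/35).
Reduce top mod 35: now compute (25/35).
Reciprocity: 25 ≡ 1 and 35 ≡ 3 (mod 4), so (25/35) = +(35/25).
Reduce top mod 25: now compute (10/25).
Pull out 2: since 25 ≡ 1 (mod 8), (2/25) = +1.
Reciprocity: 5 ≡ 1 and 25 ≡ 1 (mod 4), so (5/25) = +(25/5).
Reduce top mod 5: now compute (0/5).
Top reduces to 0: gcd > 1, so the symbol is 0.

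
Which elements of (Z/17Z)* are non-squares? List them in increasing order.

3,5,6,7,10,11,12,14

Square k = 1,…,8 (k and 17−k give the same square):
1²=1, 2²=4, 3²=9, 4²=16, 5²≡8, 6²≡2, 7²≡15, 8²≡13 (mod 17).
The residues are {1, 2, 4, 8, 9, 13, 15, 16}; the non-residues are the remaining 8 nonzero classes.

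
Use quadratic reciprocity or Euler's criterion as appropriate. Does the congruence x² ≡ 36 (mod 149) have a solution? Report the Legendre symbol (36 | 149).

Euler's criterion: (36/149) ≡ 36^74 (mod 149).
36^2 ≡ 104 (mod 149)
36^4 ≡ 88 (mod 149)
36^8 ≡ 145 (mod 149)
36^16 ≡ 16 (mod 149)
36^32 ≡ 107 (mod 149)
36^64 ≡ 125 (mod 149)
36^74 = 36^(64+8+2) ≡ 1 (mod 149).
Result is 1, so (36/149) = 1.

1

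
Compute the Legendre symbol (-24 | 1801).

1

First reduce: -24 ≡ 1777 (mod 1801).
Reciprocity: 1777 ≡ 1 and 1801 ≡ 1 (mod 4), so (1777/1801) = +(1801/1777).
Reduce top mod 1777: now compute (24/1777).
Pull out 2^3: since 1777 ≡ 1 (mod 8), (2/1777) = +1, so (2/1777)^3 = +1.
Reciprocity: 3 ≡ 3 and 1777 ≡ 1 (mod 4), so (3/1777) = +(1777/3).
Reduce top mod 3: now compute (1/3).
Reached (1/3) = 1. Collecting the sign flips along the way, the symbol is +1.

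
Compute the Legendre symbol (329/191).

Euler's criterion: (329/191) ≡ 138^95 (mod 191).
138^2 ≡ 135 (mod 191)
138^4 ≡ 80 (mod 191)
138^8 ≡ 97 (mod 191)
138^16 ≡ 50 (mod 191)
138^32 ≡ 17 (mod 191)
138^64 ≡ 98 (mod 191)
138^95 = 138^(64+16+8+4+2+1) ≡ 1 (mod 191).
Result is 1, so (329/191) = 1.

1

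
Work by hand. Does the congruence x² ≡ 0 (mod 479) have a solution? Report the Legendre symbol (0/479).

0

Top reduces to 0: gcd > 1, so the symbol is 0.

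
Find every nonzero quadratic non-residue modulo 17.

Square k = 1,…,8 (k and 17−k give the same square):
1²=1, 2²=4, 3²=9, 4²=16, 5²≡8, 6²≡2, 7²≡15, 8²≡13 (mod 17).
The residues are {1, 2, 4, 8, 9, 13, 15, 16}; the non-residues are the remaining 8 nonzero classes.

3,5,6,7,10,11,12,14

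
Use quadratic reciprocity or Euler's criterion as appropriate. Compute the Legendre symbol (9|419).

Reciprocity: 9 ≡ 1 and 419 ≡ 3 (mod 4), so (9/419) = +(419/9).
Reduce top mod 9: now compute (5/9).
Reciprocity: 5 ≡ 1 and 9 ≡ 1 (mod 4), so (5/9) = +(9/5).
Reduce top mod 5: now compute (4/5).
Pull out 2^2: since 5 ≡ 5 (mod 8), (2/5) = -1, so (2/5)^2 = +1.
Reached (1/5) = 1. Collecting the sign flips along the way, the symbol is +1.

1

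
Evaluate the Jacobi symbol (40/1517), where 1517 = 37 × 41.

1

Pull out 2^3: since 1517 ≡ 5 (mod 8), (2/1517) = -1, so (2/1517)^3 = -1.
Reciprocity: 5 ≡ 1 and 1517 ≡ 1 (mod 4), so (5/1517) = +(1517/5).
Reduce top mod 5: now compute (2/5).
Pull out 2: since 5 ≡ 5 (mod 8), (2/5) = -1.
Reached (1/5) = 1. Collecting the sign flips along the way, the symbol is +1.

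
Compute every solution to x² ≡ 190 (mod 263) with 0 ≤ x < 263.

106, 157

Since 263 ≡ 3 (mod 4), a square root of 190 is 190^((263+1)/4) = 190^66 mod 263.
Repeated squaring: 190^2≡69, 190^4≡27, 190^8≡203, 190^16≡181, 190^32≡149, 190^64≡109 (mod 263).
190^66 = 190^(64+2) ≡ 157 (mod 263).
Check: 157² = 24649 ≡ 190 (mod 263). The two roots are 106 and 157.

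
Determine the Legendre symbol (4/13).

Pull out 2^2: since 13 ≡ 5 (mod 8), (2/13) = -1, so (2/13)^2 = +1.
Reached (1/13) = 1. Collecting the sign flips along the way, the symbol is +1.

1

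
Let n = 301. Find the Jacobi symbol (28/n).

0

Pull out 2^2: since 301 ≡ 5 (mod 8), (2/301) = -1, so (2/301)^2 = +1.
Reciprocity: 7 ≡ 3 and 301 ≡ 1 (mod 4), so (7/301) = +(301/7).
Reduce top mod 7: now compute (0/7).
Top reduces to 0: gcd > 1, so the symbol is 0.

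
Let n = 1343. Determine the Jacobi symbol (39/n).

Reciprocity: 39 ≡ 3 and 1343 ≡ 3 (mod 4), so (39/1343) = −(1343/39).
Reduce top mod 39: now compute (17/39).
Reciprocity: 17 ≡ 1 and 39 ≡ 3 (mod 4), so (17/39) = +(39/17).
Reduce top mod 17: now compute (5/17).
Reciprocity: 5 ≡ 1 and 17 ≡ 1 (mod 4), so (5/17) = +(17/5).
Reduce top mod 5: now compute (2/5).
Pull out 2: since 5 ≡ 5 (mod 8), (2/5) = -1.
Reached (1/5) = 1. Collecting the sign flips along the way, the symbol is +1.

1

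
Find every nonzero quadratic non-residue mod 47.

5, 10, 11, 13, 15, 19, 20, 22, 23, 26, 29, 30, 31, 33, 35, 38, 39, 40, 41, 43, 44, 45, 46

Square k = 1,…,23 (k and 47−k give the same square):
1²=1, 2²=4, 3²=9, 4²=16, 5²=25, 6²=36, 7²≡2, 8²≡17, 9²≡34, 10²≡6, 11²≡27, 12²≡3, 13²≡28, 14²≡8, 15²≡37, 16²≡21, 17²≡7, 18²≡42, 19²≡32, 20²≡24, 21²≡18, 22²≡14, 23²≡12 (mod 47).
The residues are {1, 2, 3, 4, 6, 7, 8, 9, 12, 14, 16, 17, 18, 21, 24, 25, 27, 28, 32, 34, 36, 37, 42}; the non-residues are the remaining 23 nonzero classes.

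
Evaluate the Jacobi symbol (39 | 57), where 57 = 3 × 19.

0

Reciprocity: 39 ≡ 3 and 57 ≡ 1 (mod 4), so (39/57) = +(57/39).
Reduce top mod 39: now compute (18/39).
Pull out 2: since 39 ≡ 7 (mod 8), (2/39) = +1.
Reciprocity: 9 ≡ 1 and 39 ≡ 3 (mod 4), so (9/39) = +(39/9).
Reduce top mod 9: now compute (3/9).
Reciprocity: 3 ≡ 3 and 9 ≡ 1 (mod 4), so (3/9) = +(9/3).
Reduce top mod 3: now compute (0/3).
Top reduces to 0: gcd > 1, so the symbol is 0.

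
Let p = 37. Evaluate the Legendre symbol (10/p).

Pull out 2: since 37 ≡ 5 (mod 8), (2/37) = -1.
Reciprocity: 5 ≡ 1 and 37 ≡ 1 (mod 4), so (5/37) = +(37/5).
Reduce top mod 5: now compute (2/5).
Pull out 2: since 5 ≡ 5 (mod 8), (2/5) = -1.
Reached (1/5) = 1. Collecting the sign flips along the way, the symbol is +1.

1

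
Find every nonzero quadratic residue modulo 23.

Square k = 1,…,11 (k and 23−k give the same square):
1²=1, 2²=4, 3²=9, 4²=16, 5²≡2, 6²≡13, 7²≡3, 8²≡18, 9²≡12, 10²≡8, 11²≡6 (mod 23).
So the quadratic residues mod 23 are {1, 2, 3, 4, 6, 8, 9, 12, 13, 16, 18}.

1,2,3,4,6,8,9,12,13,16,18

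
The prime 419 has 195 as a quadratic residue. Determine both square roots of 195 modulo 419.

200, 219

Since 419 ≡ 3 (mod 4), a square root of 195 is 195^((419+1)/4) = 195^105 mod 419.
Repeated squaring: 195^2≡315, 195^4≡341, 195^8≡218, 195^16≡177, 195^32≡323, 195^64≡417 (mod 419).
195^105 = 195^(64+32+8+1) ≡ 219 (mod 419).
Check: 219² = 47961 ≡ 195 (mod 419). The two roots are 200 and 219.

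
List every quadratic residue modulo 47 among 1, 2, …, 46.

Square k = 1,…,23 (k and 47−k give the same square):
1²=1, 2²=4, 3²=9, 4²=16, 5²=25, 6²=36, 7²≡2, 8²≡17, 9²≡34, 10²≡6, 11²≡27, 12²≡3, 13²≡28, 14²≡8, 15²≡37, 16²≡21, 17²≡7, 18²≡42, 19²≡32, 20²≡24, 21²≡18, 22²≡14, 23²≡12 (mod 47).
So the quadratic residues mod 47 are {1, 2, 3, 4, 6, 7, 8, 9, 12, 14, 16, 17, 18, 21, 24, 25, 27, 28, 32, 34, 36, 37, 42}.

1,2,3,4,6,7,8,9,12,14,16,17,18,21,24,25,27,28,32,34,36,37,42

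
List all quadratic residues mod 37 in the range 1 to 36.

Square k = 1,…,18 (k and 37−k give the same square):
1²=1, 2²=4, 3²=9, 4²=16, 5²=25, 6²=36, 7²≡12, 8²≡27, 9²≡7, 10²≡26, 11²≡10, 12²≡33, 13²≡21, 14²≡11, 15²≡3, 16²≡34, 17²≡30, 18²≡28 (mod 37).
So the quadratic residues mod 37 are {1, 3, 4, 7, 9, 10, 11, 12, 16, 21, 25, 26, 27, 28, 30, 33, 34, 36}.

1, 3, 4, 7, 9, 10, 11, 12, 16, 21, 25, 26, 27, 28, 30, 33, 34, 36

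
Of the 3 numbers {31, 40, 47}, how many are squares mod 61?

1

(31/61) = -1 → non-residue.
(40/61) = -1 → non-residue.
(47/61) = +1 → QR.
Total quadratic residues among the 3: 1.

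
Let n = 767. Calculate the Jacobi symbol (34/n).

1

Pull out 2: since 767 ≡ 7 (mod 8), (2/767) = +1.
Reciprocity: 17 ≡ 1 and 767 ≡ 3 (mod 4), so (17/767) = +(767/17).
Reduce top mod 17: now compute (2/17).
Pull out 2: since 17 ≡ 1 (mod 8), (2/17) = +1.
Reached (1/17) = 1. Collecting the sign flips along the way, the symbol is +1.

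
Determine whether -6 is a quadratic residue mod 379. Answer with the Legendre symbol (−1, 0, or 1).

First reduce: -6 ≡ 373 (mod 379).
Reciprocity: 373 ≡ 1 and 379 ≡ 3 (mod 4), so (373/379) = +(379/373).
Reduce top mod 373: now compute (6/373).
Pull out 2: since 373 ≡ 5 (mod 8), (2/373) = -1.
Reciprocity: 3 ≡ 3 and 373 ≡ 1 (mod 4), so (3/373) = +(373/3).
Reduce top mod 3: now compute (1/3).
Reached (1/3) = 1. Collecting the sign flips along the way, the symbol is -1.

-1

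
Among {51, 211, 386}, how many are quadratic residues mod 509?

(51/509) = -1 → non-residue.
(211/509) = +1 → QR.
(386/509) = +1 → QR.
Total quadratic residues among the 3: 2.

2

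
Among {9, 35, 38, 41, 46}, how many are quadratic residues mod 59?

(9/59) = +1 → QR.
(35/59) = +1 → QR.
(38/59) = -1 → non-residue.
(41/59) = +1 → QR.
(46/59) = +1 → QR.
Total quadratic residues among the 5: 4.

4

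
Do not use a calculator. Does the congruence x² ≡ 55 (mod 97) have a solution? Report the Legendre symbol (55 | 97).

-1

Reciprocity: 55 ≡ 3 and 97 ≡ 1 (mod 4), so (55/97) = +(97/55).
Reduce top mod 55: now compute (42/55).
Pull out 2: since 55 ≡ 7 (mod 8), (2/55) = +1.
Reciprocity: 21 ≡ 1 and 55 ≡ 3 (mod 4), so (21/55) = +(55/21).
Reduce top mod 21: now compute (13/21).
Reciprocity: 13 ≡ 1 and 21 ≡ 1 (mod 4), so (13/21) = +(21/13).
Reduce top mod 13: now compute (8/13).
Pull out 2^3: since 13 ≡ 5 (mod 8), (2/13) = -1, so (2/13)^3 = -1.
Reached (1/13) = 1. Collecting the sign flips along the way, the symbol is -1.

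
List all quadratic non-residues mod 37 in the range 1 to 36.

Square k = 1,…,18 (k and 37−k give the same square):
1²=1, 2²=4, 3²=9, 4²=16, 5²=25, 6²=36, 7²≡12, 8²≡27, 9²≡7, 10²≡26, 11²≡10, 12²≡33, 13²≡21, 14²≡11, 15²≡3, 16²≡34, 17²≡30, 18²≡28 (mod 37).
The residues are {1, 3, 4, 7, 9, 10, 11, 12, 16, 21, 25, 26, 27, 28, 30, 33, 34, 36}; the non-residues are the remaining 18 nonzero classes.

2, 5, 6, 8, 13, 14, 15, 17, 18, 19, 20, 22, 23, 24, 29, 31, 32, 35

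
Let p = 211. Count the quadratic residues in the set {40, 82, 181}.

1

(40/211) = -1 → non-residue.
(82/211) = +1 → QR.
(181/211) = -1 → non-residue.
Total quadratic residues among the 3: 1.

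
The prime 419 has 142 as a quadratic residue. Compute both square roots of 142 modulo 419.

155, 264

Since 419 ≡ 3 (mod 4), a square root of 142 is 142^((419+1)/4) = 142^105 mod 419.
Repeated squaring: 142^2≡52, 142^4≡190, 142^8≡66, 142^16≡166, 142^32≡321, 142^64≡386 (mod 419).
142^105 = 142^(64+32+8+1) ≡ 264 (mod 419).
Check: 264² = 69696 ≡ 142 (mod 419). The two roots are 155 and 264.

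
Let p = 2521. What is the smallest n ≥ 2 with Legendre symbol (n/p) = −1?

11

(2/2521) = +1, so 2 is a residue.
(3/2521) = +1, so 3 is a residue.
(4/2521) = +1, so 4 is a residue.
(5/2521) = +1, so 5 is a residue.
(6/2521) = +1, so 6 is a residue.
(7/2521) = +1, so 7 is a residue.
(8/2521) = +1, so 8 is a residue.
(9/2521) = +1, so 9 is a residue.
(10/2521) = +1, so 10 is a residue.
(11/2521) = −1, so 11 is the smallest positive non-residue mod 2521.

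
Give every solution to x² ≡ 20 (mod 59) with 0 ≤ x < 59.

16, 43

Since 59 ≡ 3 (mod 4), a square root of 20 is 20^((59+1)/4) = 20^15 mod 59.
Repeated squaring: 20^2≡46, 20^4≡51, 20^8≡5 (mod 59).
20^15 = 20^(8+4+2+1) ≡ 16 (mod 59).
Check: 16² = 256 ≡ 20 (mod 59). The two roots are 16 and 43.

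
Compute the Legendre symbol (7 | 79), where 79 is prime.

Reciprocity: 7 ≡ 3 and 79 ≡ 3 (mod 4), so (7/79) = −(79/7).
Reduce top mod 7: now compute (2/7).
Pull out 2: since 7 ≡ 7 (mod 8), (2/7) = +1.
Reached (1/7) = 1. Collecting the sign flips along the way, the symbol is -1.

-1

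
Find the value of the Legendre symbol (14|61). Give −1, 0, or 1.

Euler's criterion: (14/61) ≡ 14^30 (mod 61).
14^2 ≡ 13 (mod 61)
14^4 ≡ 47 (mod 61)
14^8 ≡ 13 (mod 61)
14^16 ≡ 47 (mod 61)
14^30 = 14^(16+8+4+2) ≡ 1 (mod 61).
Result is 1, so (14/61) = 1.

1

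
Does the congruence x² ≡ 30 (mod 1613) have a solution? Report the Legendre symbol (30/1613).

-1

Pull out 2: since 1613 ≡ 5 (mod 8), (2/1613) = -1.
Reciprocity: 15 ≡ 3 and 1613 ≡ 1 (mod 4), so (15/1613) = +(1613/15).
Reduce top mod 15: now compute (8/15).
Pull out 2^3: since 15 ≡ 7 (mod 8), (2/15) = +1, so (2/15)^3 = +1.
Reached (1/15) = 1. Collecting the sign flips along the way, the symbol is -1.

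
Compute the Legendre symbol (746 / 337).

First reduce: 746 ≡ 72 (mod 337).
Pull out 2^3: since 337 ≡ 1 (mod 8), (2/337) = +1, so (2/337)^3 = +1.
Reciprocity: 9 ≡ 1 and 337 ≡ 1 (mod 4), so (9/337) = +(337/9).
Reduce top mod 9: now compute (4/9).
Pull out 2^2: since 9 ≡ 1 (mod 8), (2/9) = +1, so (2/9)^2 = +1.
Reached (1/9) = 1. Collecting the sign flips along the way, the symbol is +1.

1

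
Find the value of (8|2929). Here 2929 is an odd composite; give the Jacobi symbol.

1

Pull out 2^3: since 2929 ≡ 1 (mod 8), (2/2929) = +1, so (2/2929)^3 = +1.
Reached (1/2929) = 1. Collecting the sign flips along the way, the symbol is +1.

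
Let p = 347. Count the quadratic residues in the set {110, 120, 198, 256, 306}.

(110/347) = +1 → QR.
(120/347) = +1 → QR.
(198/347) = -1 → non-residue.
(256/347) = +1 → QR.
(306/347) = +1 → QR.
Total quadratic residues among the 5: 4.

4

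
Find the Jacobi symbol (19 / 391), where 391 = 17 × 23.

-1

Reciprocity: 19 ≡ 3 and 391 ≡ 3 (mod 4), so (19/391) = −(391/19).
Reduce top mod 19: now compute (11/19).
Reciprocity: 11 ≡ 3 and 19 ≡ 3 (mod 4), so (11/19) = −(19/11).
Reduce top mod 11: now compute (8/11).
Pull out 2^3: since 11 ≡ 3 (mod 8), (2/11) = -1, so (2/11)^3 = -1.
Reached (1/11) = 1. Collecting the sign flips along the way, the symbol is -1.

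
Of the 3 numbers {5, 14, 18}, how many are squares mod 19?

(5/19) = +1 → QR.
(14/19) = -1 → non-residue.
(18/19) = -1 → non-residue.
Total quadratic residues among the 3: 1.

1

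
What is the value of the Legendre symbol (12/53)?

Euler's criterion: (12/53) ≡ 12^26 (mod 53).
12^2 ≡ 38 (mod 53)
12^4 ≡ 13 (mod 53)
12^8 ≡ 10 (mod 53)
12^16 ≡ 47 (mod 53)
12^26 = 12^(16+8+2) ≡ 52 (mod 53).
Result is 52 ≡ −1, so (12/53) = −1.

-1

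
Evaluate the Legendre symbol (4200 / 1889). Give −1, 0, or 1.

First reduce: 4200 ≡ 422 (mod 1889).
Pull out 2: since 1889 ≡ 1 (mod 8), (2/1889) = +1.
Reciprocity: 211 ≡ 3 and 1889 ≡ 1 (mod 4), so (211/1889) = +(1889/211).
Reduce top mod 211: now compute (201/211).
Reciprocity: 201 ≡ 1 and 211 ≡ 3 (mod 4), so (201/211) = +(211/201).
Reduce top mod 201: now compute (10/201).
Pull out 2: since 201 ≡ 1 (mod 8), (2/201) = +1.
Reciprocity: 5 ≡ 1 and 201 ≡ 1 (mod 4), so (5/201) = +(201/5).
Reduce top mod 5: now compute (1/5).
Reached (1/5) = 1. Collecting the sign flips along the way, the symbol is +1.

1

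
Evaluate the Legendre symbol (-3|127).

1

Euler's criterion: (-3/127) ≡ 124^63 (mod 127).
124^2 ≡ 9 (mod 127)
124^4 ≡ 81 (mod 127)
124^8 ≡ 84 (mod 127)
124^16 ≡ 71 (mod 127)
124^32 ≡ 88 (mod 127)
124^63 = 124^(32+16+8+4+2+1) ≡ 1 (mod 127).
Result is 1, so (-3/127) = 1.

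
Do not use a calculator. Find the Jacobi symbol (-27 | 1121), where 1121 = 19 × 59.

First reduce: -27 ≡ 1094 (mod 1121).
Pull out 2: since 1121 ≡ 1 (mod 8), (2/1121) = +1.
Reciprocity: 547 ≡ 3 and 1121 ≡ 1 (mod 4), so (547/1121) = +(1121/547).
Reduce top mod 547: now compute (27/547).
Reciprocity: 27 ≡ 3 and 547 ≡ 3 (mod 4), so (27/547) = −(547/27).
Reduce top mod 27: now compute (7/27).
Reciprocity: 7 ≡ 3 and 27 ≡ 3 (mod 4), so (7/27) = −(27/7).
Reduce top mod 7: now compute (6/7).
Pull out 2: since 7 ≡ 7 (mod 8), (2/7) = +1.
Reciprocity: 3 ≡ 3 and 7 ≡ 3 (mod 4), so (3/7) = −(7/3).
Reduce top mod 3: now compute (1/3).
Reached (1/3) = 1. Collecting the sign flips along the way, the symbol is -1.

-1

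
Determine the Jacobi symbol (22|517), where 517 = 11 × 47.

0

Pull out 2: since 517 ≡ 5 (mod 8), (2/517) = -1.
Reciprocity: 11 ≡ 3 and 517 ≡ 1 (mod 4), so (11/517) = +(517/11).
Reduce top mod 11: now compute (0/11).
Top reduces to 0: gcd > 1, so the symbol is 0.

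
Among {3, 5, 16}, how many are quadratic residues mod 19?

2

(3/19) = -1 → non-residue.
(5/19) = +1 → QR.
(16/19) = +1 → QR.
Total quadratic residues among the 3: 2.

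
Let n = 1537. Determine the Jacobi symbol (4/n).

1

Pull out 2^2: since 1537 ≡ 1 (mod 8), (2/1537) = +1, so (2/1537)^2 = +1.
Reached (1/1537) = 1. Collecting the sign flips along the way, the symbol is +1.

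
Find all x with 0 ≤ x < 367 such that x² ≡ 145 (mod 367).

163, 204

Since 367 ≡ 3 (mod 4), a square root of 145 is 145^((367+1)/4) = 145^92 mod 367.
Repeated squaring: 145^2≡106, 145^4≡226, 145^8≡63, 145^16≡299, 145^32≡220, 145^64≡323 (mod 367).
145^92 = 145^(64+16+8+4) ≡ 204 (mod 367).
Check: 204² = 41616 ≡ 145 (mod 367). The two roots are 163 and 204.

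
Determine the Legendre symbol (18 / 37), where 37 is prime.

Pull out 2: since 37 ≡ 5 (mod 8), (2/37) = -1.
Reciprocity: 9 ≡ 1 and 37 ≡ 1 (mod 4), so (9/37) = +(37/9).
Reduce top mod 9: now compute (1/9).
Reached (1/9) = 1. Collecting the sign flips along the way, the symbol is -1.

-1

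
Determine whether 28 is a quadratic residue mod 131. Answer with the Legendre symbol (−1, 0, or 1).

1

Euler's criterion: (28/131) ≡ 28^65 (mod 131).
28^2 ≡ 129 (mod 131)
28^4 ≡ 4 (mod 131)
28^8 ≡ 16 (mod 131)
28^16 ≡ 125 (mod 131)
28^32 ≡ 36 (mod 131)
28^64 ≡ 117 (mod 131)
28^65 = 28^(64+1) ≡ 1 (mod 131).
Result is 1, so (28/131) = 1.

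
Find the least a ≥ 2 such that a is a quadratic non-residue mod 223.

3

(2/223) = +1, so 2 is a residue.
(3/223) = −1, so 3 is the smallest positive non-residue mod 223.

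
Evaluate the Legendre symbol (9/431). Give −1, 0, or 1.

Reciprocity: 9 ≡ 1 and 431 ≡ 3 (mod 4), so (9/431) = +(431/9).
Reduce top mod 9: now compute (8/9).
Pull out 2^3: since 9 ≡ 1 (mod 8), (2/9) = +1, so (2/9)^3 = +1.
Reached (1/9) = 1. Collecting the sign flips along the way, the symbol is +1.

1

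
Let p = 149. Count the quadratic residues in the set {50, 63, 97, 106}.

1

(50/149) = -1 → non-residue.
(63/149) = +1 → QR.
(97/149) = -1 → non-residue.
(106/149) = -1 → non-residue.
Total quadratic residues among the 4: 1.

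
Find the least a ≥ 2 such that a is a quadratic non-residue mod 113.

(2/113) = +1, so 2 is a residue.
(3/113) = −1, so 3 is the smallest positive non-residue mod 113.

3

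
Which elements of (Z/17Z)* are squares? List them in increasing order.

Square k = 1,…,8 (k and 17−k give the same square):
1²=1, 2²=4, 3²=9, 4²=16, 5²≡8, 6²≡2, 7²≡15, 8²≡13 (mod 17).
So the quadratic residues mod 17 are {1, 2, 4, 8, 9, 13, 15, 16}.

1,2,4,8,9,13,15,16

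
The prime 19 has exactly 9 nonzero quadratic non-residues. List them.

2 3 8 10 12 13 14 15 18

Square k = 1,…,9 (k and 19−k give the same square):
1²=1, 2²=4, 3²=9, 4²=16, 5²≡6, 6²≡17, 7²≡11, 8²≡7, 9²≡5 (mod 19).
The residues are {1, 4, 5, 6, 7, 9, 11, 16, 17}; the non-residues are the remaining 9 nonzero classes.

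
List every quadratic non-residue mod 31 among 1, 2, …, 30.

Square k = 1,…,15 (k and 31−k give the same square):
1²=1, 2²=4, 3²=9, 4²=16, 5²=25, 6²≡5, 7²≡18, 8²≡2, 9²≡19, 10²≡7, 11²≡28, 12²≡20, 13²≡14, 14²≡10, 15²≡8 (mod 31).
The residues are {1, 2, 4, 5, 7, 8, 9, 10, 14, 16, 18, 19, 20, 25, 28}; the non-residues are the remaining 15 nonzero classes.

3, 6, 11, 12, 13, 15, 17, 21, 22, 23, 24, 26, 27, 29, 30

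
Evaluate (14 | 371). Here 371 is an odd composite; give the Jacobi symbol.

0

Pull out 2: since 371 ≡ 3 (mod 8), (2/371) = -1.
Reciprocity: 7 ≡ 3 and 371 ≡ 3 (mod 4), so (7/371) = −(371/7).
Reduce top mod 7: now compute (0/7).
Top reduces to 0: gcd > 1, so the symbol is 0.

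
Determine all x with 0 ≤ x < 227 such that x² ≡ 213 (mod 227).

101, 126

Since 227 ≡ 3 (mod 4), a square root of 213 is 213^((227+1)/4) = 213^57 mod 227.
Repeated squaring: 213^2≡196, 213^4≡53, 213^8≡85, 213^16≡188, 213^32≡159 (mod 227).
213^57 = 213^(32+16+8+1) ≡ 101 (mod 227).
Check: 101² = 10201 ≡ 213 (mod 227). The two roots are 101 and 126.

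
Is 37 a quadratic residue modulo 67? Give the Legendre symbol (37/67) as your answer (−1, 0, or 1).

Euler's criterion: (37/67) ≡ 37^33 (mod 67).
37^2 ≡ 29 (mod 67)
37^4 ≡ 37 (mod 67)
37^8 ≡ 29 (mod 67)
37^16 ≡ 37 (mod 67)
37^32 ≡ 29 (mod 67)
37^33 = 37^(32+1) ≡ 1 (mod 67).
Result is 1, so (37/67) = 1.

1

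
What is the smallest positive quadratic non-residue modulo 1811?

2

(2/1811) = −1, so 2 is the smallest positive non-residue mod 1811.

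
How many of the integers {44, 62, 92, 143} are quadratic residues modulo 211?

(44/211) = +1 → QR.
(62/211) = +1 → QR.
(92/211) = -1 → non-residue.
(143/211) = +1 → QR.
Total quadratic residues among the 4: 3.

3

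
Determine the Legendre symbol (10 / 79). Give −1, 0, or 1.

1

Pull out 2: since 79 ≡ 7 (mod 8), (2/79) = +1.
Reciprocity: 5 ≡ 1 and 79 ≡ 3 (mod 4), so (5/79) = +(79/5).
Reduce top mod 5: now compute (4/5).
Pull out 2^2: since 5 ≡ 5 (mod 8), (2/5) = -1, so (2/5)^2 = +1.
Reached (1/5) = 1. Collecting the sign flips along the way, the symbol is +1.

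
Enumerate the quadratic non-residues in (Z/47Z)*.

Square k = 1,…,23 (k and 47−k give the same square):
1²=1, 2²=4, 3²=9, 4²=16, 5²=25, 6²=36, 7²≡2, 8²≡17, 9²≡34, 10²≡6, 11²≡27, 12²≡3, 13²≡28, 14²≡8, 15²≡37, 16²≡21, 17²≡7, 18²≡42, 19²≡32, 20²≡24, 21²≡18, 22²≡14, 23²≡12 (mod 47).
The residues are {1, 2, 3, 4, 6, 7, 8, 9, 12, 14, 16, 17, 18, 21, 24, 25, 27, 28, 32, 34, 36, 37, 42}; the non-residues are the remaining 23 nonzero classes.

5,10,11,13,15,19,20,22,23,26,29,30,31,33,35,38,39,40,41,43,44,45,46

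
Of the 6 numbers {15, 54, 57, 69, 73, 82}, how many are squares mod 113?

4

(15/113) = +1 → QR.
(54/113) = -1 → non-residue.
(57/113) = +1 → QR.
(69/113) = +1 → QR.
(73/113) = -1 → non-residue.
(82/113) = +1 → QR.
Total quadratic residues among the 6: 4.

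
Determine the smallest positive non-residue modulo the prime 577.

(2/577) = +1, so 2 is a residue.
(3/577) = +1, so 3 is a residue.
(4/577) = +1, so 4 is a residue.
(5/577) = −1, so 5 is the smallest positive non-residue mod 577.

5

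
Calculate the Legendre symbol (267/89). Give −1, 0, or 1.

0

First reduce: 267 ≡ 0 (mod 89).
Top reduces to 0: gcd > 1, so the symbol is 0.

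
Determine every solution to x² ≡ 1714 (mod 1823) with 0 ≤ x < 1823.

Since 1823 ≡ 3 (mod 4), a square root of 1714 is 1714^((1823+1)/4) = 1714^456 mod 1823.
Repeated squaring: 1714^2≡943, 1714^4≡1448, 1714^8≡254, 1714^16≡711, 1714^32≡550, 1714^64≡1705, 1714^128≡1163, 1714^256≡1726 (mod 1823).
1714^456 = 1714^(256+128+64+8) ≡ 325 (mod 1823).
Check: 325² = 105625 ≡ 1714 (mod 1823). The two roots are 325 and 1498.

325, 1498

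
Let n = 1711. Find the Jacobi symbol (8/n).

1

Pull out 2^3: since 1711 ≡ 7 (mod 8), (2/1711) = +1, so (2/1711)^3 = +1.
Reached (1/1711) = 1. Collecting the sign flips along the way, the symbol is +1.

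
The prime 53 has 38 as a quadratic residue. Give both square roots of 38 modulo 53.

12, 41

53 ≡ 1 (mod 4), so we find a root by search.
Trying successive values, 12² = 144 ≡ 38 (mod 53). The other root is 53 − 12 = 41.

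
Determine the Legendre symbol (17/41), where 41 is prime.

-1

Reciprocity: 17 ≡ 1 and 41 ≡ 1 (mod 4), so (17/41) = +(41/17).
Reduce top mod 17: now compute (7/17).
Reciprocity: 7 ≡ 3 and 17 ≡ 1 (mod 4), so (7/17) = +(17/7).
Reduce top mod 7: now compute (3/7).
Reciprocity: 3 ≡ 3 and 7 ≡ 3 (mod 4), so (3/7) = −(7/3).
Reduce top mod 3: now compute (1/3).
Reached (1/3) = 1. Collecting the sign flips along the way, the symbol is -1.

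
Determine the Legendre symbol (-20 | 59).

Euler's criterion: (-20/59) ≡ 39^29 (mod 59).
39^2 ≡ 46 (mod 59)
39^4 ≡ 51 (mod 59)
39^8 ≡ 5 (mod 59)
39^16 ≡ 25 (mod 59)
39^29 = 39^(16+8+4+1) ≡ 58 (mod 59).
Result is 58 ≡ −1, so (-20/59) = −1.

-1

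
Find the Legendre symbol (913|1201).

1

Reciprocity: 913 ≡ 1 and 1201 ≡ 1 (mod 4), so (913/1201) = +(1201/913).
Reduce top mod 913: now compute (288/913).
Pull out 2^5: since 913 ≡ 1 (mod 8), (2/913) = +1, so (2/913)^5 = +1.
Reciprocity: 9 ≡ 1 and 913 ≡ 1 (mod 4), so (9/913) = +(913/9).
Reduce top mod 9: now compute (4/9).
Pull out 2^2: since 9 ≡ 1 (mod 8), (2/9) = +1, so (2/9)^2 = +1.
Reached (1/9) = 1. Collecting the sign flips along the way, the symbol is +1.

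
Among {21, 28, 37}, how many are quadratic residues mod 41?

2

(21/41) = +1 → QR.
(28/41) = -1 → non-residue.
(37/41) = +1 → QR.
Total quadratic residues among the 3: 2.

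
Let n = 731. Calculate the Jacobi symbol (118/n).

Pull out 2: since 731 ≡ 3 (mod 8), (2/731) = -1.
Reciprocity: 59 ≡ 3 and 731 ≡ 3 (mod 4), so (59/731) = −(731/59).
Reduce top mod 59: now compute (23/59).
Reciprocity: 23 ≡ 3 and 59 ≡ 3 (mod 4), so (23/59) = −(59/23).
Reduce top mod 23: now compute (13/23).
Reciprocity: 13 ≡ 1 and 23 ≡ 3 (mod 4), so (13/23) = +(23/13).
Reduce top mod 13: now compute (10/13).
Pull out 2: since 13 ≡ 5 (mod 8), (2/13) = -1.
Reciprocity: 5 ≡ 1 and 13 ≡ 1 (mod 4), so (5/13) = +(13/5).
Reduce top mod 5: now compute (3/5).
Reciprocity: 3 ≡ 3 and 5 ≡ 1 (mod 4), so (3/5) = +(5/3).
Reduce top mod 3: now compute (2/3).
Pull out 2: since 3 ≡ 3 (mod 8), (2/3) = -1.
Reached (1/3) = 1. Collecting the sign flips along the way, the symbol is -1.

-1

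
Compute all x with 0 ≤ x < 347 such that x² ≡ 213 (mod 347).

108, 239

Since 347 ≡ 3 (mod 4), a square root of 213 is 213^((347+1)/4) = 213^87 mod 347.
Repeated squaring: 213^2≡259, 213^4≡110, 213^8≡302, 213^16≡290, 213^32≡126, 213^64≡261 (mod 347).
213^87 = 213^(64+16+4+2+1) ≡ 108 (mod 347).
Check: 108² = 11664 ≡ 213 (mod 347). The two roots are 108 and 239.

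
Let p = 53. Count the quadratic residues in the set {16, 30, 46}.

2

(16/53) = +1 → QR.
(30/53) = -1 → non-residue.
(46/53) = +1 → QR.
Total quadratic residues among the 3: 2.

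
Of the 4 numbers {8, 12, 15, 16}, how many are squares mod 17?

(8/17) = +1 → QR.
(12/17) = -1 → non-residue.
(15/17) = +1 → QR.
(16/17) = +1 → QR.
Total quadratic residues among the 4: 3.

3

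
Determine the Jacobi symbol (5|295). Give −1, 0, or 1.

0

Reciprocity: 5 ≡ 1 and 295 ≡ 3 (mod 4), so (5/295) = +(295/5).
Reduce top mod 5: now compute (0/5).
Top reduces to 0: gcd > 1, so the symbol is 0.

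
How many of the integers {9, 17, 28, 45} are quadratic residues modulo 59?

4

(9/59) = +1 → QR.
(17/59) = +1 → QR.
(28/59) = +1 → QR.
(45/59) = +1 → QR.
Total quadratic residues among the 4: 4.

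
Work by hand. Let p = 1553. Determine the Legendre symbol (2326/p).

-1

First reduce: 2326 ≡ 773 (mod 1553).
Reciprocity: 773 ≡ 1 and 1553 ≡ 1 (mod 4), so (773/1553) = +(1553/773).
Reduce top mod 773: now compute (7/773).
Reciprocity: 7 ≡ 3 and 773 ≡ 1 (mod 4), so (7/773) = +(773/7).
Reduce top mod 7: now compute (3/7).
Reciprocity: 3 ≡ 3 and 7 ≡ 3 (mod 4), so (3/7) = −(7/3).
Reduce top mod 3: now compute (1/3).
Reached (1/3) = 1. Collecting the sign flips along the way, the symbol is -1.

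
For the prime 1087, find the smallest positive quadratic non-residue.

3

(2/1087) = +1, so 2 is a residue.
(3/1087) = −1, so 3 is the smallest positive non-residue mod 1087.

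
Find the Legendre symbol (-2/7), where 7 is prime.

Euler's criterion: (-2/7) ≡ 5^3 (mod 7).
5^2 ≡ 4 (mod 7)
5^3 = 5^(2+1) ≡ 6 (mod 7).
Result is 6 ≡ −1, so (-2/7) = −1.

-1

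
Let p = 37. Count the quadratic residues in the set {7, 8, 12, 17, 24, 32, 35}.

2

(7/37) = +1 → QR.
(8/37) = -1 → non-residue.
(12/37) = +1 → QR.
(17/37) = -1 → non-residue.
(24/37) = -1 → non-residue.
(32/37) = -1 → non-residue.
(35/37) = -1 → non-residue.
Total quadratic residues among the 7: 2.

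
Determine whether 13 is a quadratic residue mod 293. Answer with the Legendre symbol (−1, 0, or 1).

-1

Euler's criterion: (13/293) ≡ 13^146 (mod 293).
13^2 ≡ 169 (mod 293)
13^4 ≡ 140 (mod 293)
13^8 ≡ 262 (mod 293)
13^16 ≡ 82 (mod 293)
13^32 ≡ 278 (mod 293)
13^64 ≡ 225 (mod 293)
13^128 ≡ 229 (mod 293)
13^146 = 13^(128+16+2) ≡ 292 (mod 293).
Result is 292 ≡ −1, so (13/293) = −1.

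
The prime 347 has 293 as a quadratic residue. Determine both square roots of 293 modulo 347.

Since 347 ≡ 3 (mod 4), a square root of 293 is 293^((347+1)/4) = 293^87 mod 347.
Repeated squaring: 293^2≡140, 293^4≡168, 293^8≡117, 293^16≡156, 293^32≡46, 293^64≡34 (mod 347).
293^87 = 293^(64+16+4+2+1) ≡ 306 (mod 347).
Check: 306² = 93636 ≡ 293 (mod 347). The two roots are 41 and 306.

41, 306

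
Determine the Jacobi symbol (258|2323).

-1

Pull out 2: since 2323 ≡ 3 (mod 8), (2/2323) = -1.
Reciprocity: 129 ≡ 1 and 2323 ≡ 3 (mod 4), so (129/2323) = +(2323/129).
Reduce top mod 129: now compute (1/129).
Reached (1/129) = 1. Collecting the sign flips along the way, the symbol is -1.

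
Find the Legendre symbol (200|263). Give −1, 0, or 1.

Pull out 2^3: since 263 ≡ 7 (mod 8), (2/263) = +1, so (2/263)^3 = +1.
Reciprocity: 25 ≡ 1 and 263 ≡ 3 (mod 4), so (25/263) = +(263/25).
Reduce top mod 25: now compute (13/25).
Reciprocity: 13 ≡ 1 and 25 ≡ 1 (mod 4), so (13/25) = +(25/13).
Reduce top mod 13: now compute (12/13).
Pull out 2^2: since 13 ≡ 5 (mod 8), (2/13) = -1, so (2/13)^2 = +1.
Reciprocity: 3 ≡ 3 and 13 ≡ 1 (mod 4), so (3/13) = +(13/3).
Reduce top mod 3: now compute (1/3).
Reached (1/3) = 1. Collecting the sign flips along the way, the symbol is +1.

1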